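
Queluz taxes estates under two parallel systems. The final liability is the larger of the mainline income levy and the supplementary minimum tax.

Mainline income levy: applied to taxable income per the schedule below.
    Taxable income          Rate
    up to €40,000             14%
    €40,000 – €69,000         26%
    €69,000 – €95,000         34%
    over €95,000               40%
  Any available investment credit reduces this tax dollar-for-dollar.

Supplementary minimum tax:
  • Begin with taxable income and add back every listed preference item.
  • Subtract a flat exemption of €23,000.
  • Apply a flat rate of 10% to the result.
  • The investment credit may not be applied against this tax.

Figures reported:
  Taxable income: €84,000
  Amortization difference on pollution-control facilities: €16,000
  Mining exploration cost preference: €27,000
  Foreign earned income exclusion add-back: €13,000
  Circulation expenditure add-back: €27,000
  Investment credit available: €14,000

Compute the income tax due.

Supplementary minimum tax:
  Adjusted income: €84,000 + €16,000 + €27,000 + €13,000 + €27,000 = €167,000
  Less exemption €23,000 → base €144,000
  €144,000 × 10% = €14,400

Mainline income levy:
  €40,000 × 14% = €5,600
  €29,000 × 26% = €7,540
  €15,000 × 34% = €5,100
  → €18,240
  Less investment credit €14,000 → €4,240

€14,400 > €4,240, so the supplementary minimum tax is the binding amount.

€14,400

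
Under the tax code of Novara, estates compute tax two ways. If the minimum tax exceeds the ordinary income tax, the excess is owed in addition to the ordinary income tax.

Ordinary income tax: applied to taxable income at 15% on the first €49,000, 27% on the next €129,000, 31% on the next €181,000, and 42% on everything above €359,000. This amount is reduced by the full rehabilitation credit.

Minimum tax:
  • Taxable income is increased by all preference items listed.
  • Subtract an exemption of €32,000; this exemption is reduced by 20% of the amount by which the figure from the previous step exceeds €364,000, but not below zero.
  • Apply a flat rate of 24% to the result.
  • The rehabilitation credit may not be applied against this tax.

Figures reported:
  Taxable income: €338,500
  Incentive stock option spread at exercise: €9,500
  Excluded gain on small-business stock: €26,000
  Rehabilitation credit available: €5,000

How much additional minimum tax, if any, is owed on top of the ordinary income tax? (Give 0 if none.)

€0

Minimum tax:
  Adjusted income: €338,500 + €9,500 + €26,000 = €374,000
  Exemption: €32,000 − 20% × (€374,000 − €364,000) = €32,000 − €2,000 = €30,000
  Base: €374,000 − €30,000 = €344,000
  €344,000 × 24% = €82,560

Ordinary income tax:
  €49,000 × 15% = €7,350
  €129,000 × 27% = €34,830
  €160,500 × 31% = €49,755
  → €91,935
  Less rehabilitation credit €5,000 → €86,935

€82,560 ≤ €86,935, so no add-on is due.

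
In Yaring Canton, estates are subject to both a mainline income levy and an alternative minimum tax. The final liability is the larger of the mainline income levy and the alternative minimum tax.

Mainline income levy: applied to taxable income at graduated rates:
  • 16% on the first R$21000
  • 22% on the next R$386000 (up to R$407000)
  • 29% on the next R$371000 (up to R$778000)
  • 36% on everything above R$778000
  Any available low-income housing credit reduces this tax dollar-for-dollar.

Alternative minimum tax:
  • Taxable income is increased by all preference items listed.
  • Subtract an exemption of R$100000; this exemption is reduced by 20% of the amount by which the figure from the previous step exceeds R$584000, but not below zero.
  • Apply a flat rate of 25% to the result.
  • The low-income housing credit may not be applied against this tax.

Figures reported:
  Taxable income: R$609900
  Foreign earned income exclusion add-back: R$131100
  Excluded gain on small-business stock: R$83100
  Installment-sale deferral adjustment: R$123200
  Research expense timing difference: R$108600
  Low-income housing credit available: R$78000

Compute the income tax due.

Mainline income levy:
  R$21000 × 16% = R$3360
  R$386000 × 22% = R$84920
  R$202900 × 29% = R$58841
  → R$147121
  Less low-income housing credit R$78000 → R$69121

Alternative minimum tax:
  Adjusted income: R$609900 + R$131100 + R$83100 + R$123200 + R$108600 = R$1055900
  Exemption: R$100000 − 20% × (R$1055900 − R$584000) = R$100000 − R$94380 = R$5620
  Base: R$1055900 − R$5620 = R$1050280
  R$1050280 × 25% = R$262570

R$262570 > R$69121, so the alternative minimum tax is the binding amount.

R$262570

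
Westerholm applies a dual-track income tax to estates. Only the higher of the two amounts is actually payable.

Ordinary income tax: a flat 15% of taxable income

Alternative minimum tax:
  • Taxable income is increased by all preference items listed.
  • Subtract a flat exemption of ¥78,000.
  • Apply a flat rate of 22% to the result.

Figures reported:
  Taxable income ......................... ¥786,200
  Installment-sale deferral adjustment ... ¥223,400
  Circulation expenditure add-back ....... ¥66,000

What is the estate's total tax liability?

¥219,472

Alternative minimum tax:
  Adjusted income: ¥786,200 + ¥223,400 + ¥66,000 = ¥1,075,600
  Less exemption ¥78,000 → base ¥997,600
  ¥997,600 × 22% = ¥219,472

Ordinary income tax:
  ¥786,200 × 15% = ¥117,930

¥219,472 > ¥117,930, so the alternative minimum tax is the binding amount.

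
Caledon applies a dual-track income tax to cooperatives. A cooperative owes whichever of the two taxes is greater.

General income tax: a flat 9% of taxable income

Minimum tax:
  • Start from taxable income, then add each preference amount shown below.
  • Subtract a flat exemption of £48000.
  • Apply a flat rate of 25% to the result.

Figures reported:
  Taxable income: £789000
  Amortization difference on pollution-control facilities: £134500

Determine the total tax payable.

£218875

Minimum tax:
  Adjusted income: £789000 + £134500 = £923500
  Less exemption £48000 → base £875500
  £875500 × 25% = £218875

General income tax:
  £789000 × 9% = £71010

£218875 > £71010, so the minimum tax is the binding amount.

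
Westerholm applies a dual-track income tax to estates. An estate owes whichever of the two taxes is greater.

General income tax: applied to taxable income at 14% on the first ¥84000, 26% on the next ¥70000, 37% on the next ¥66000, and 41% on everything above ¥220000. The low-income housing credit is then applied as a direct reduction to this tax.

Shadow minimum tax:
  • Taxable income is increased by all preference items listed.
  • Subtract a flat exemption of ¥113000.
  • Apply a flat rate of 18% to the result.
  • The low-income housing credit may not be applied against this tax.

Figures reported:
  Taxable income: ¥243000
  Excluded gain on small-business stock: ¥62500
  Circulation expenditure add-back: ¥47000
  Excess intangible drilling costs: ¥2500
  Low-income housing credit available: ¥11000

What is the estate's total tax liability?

General income tax:
  ¥84000 × 14% = ¥11760
  ¥70000 × 26% = ¥18200
  ¥66000 × 37% = ¥24420
  ¥23000 × 41% = ¥9430
  → ¥63810
  Less low-income housing credit ¥11000 → ¥52810

Shadow minimum tax:
  Adjusted income: ¥243000 + ¥62500 + ¥47000 + ¥2500 = ¥355000
  Less exemption ¥113000 → base ¥242000
  ¥242000 × 18% = ¥43560

¥52810 > ¥43560, so the general income tax governs.

¥52810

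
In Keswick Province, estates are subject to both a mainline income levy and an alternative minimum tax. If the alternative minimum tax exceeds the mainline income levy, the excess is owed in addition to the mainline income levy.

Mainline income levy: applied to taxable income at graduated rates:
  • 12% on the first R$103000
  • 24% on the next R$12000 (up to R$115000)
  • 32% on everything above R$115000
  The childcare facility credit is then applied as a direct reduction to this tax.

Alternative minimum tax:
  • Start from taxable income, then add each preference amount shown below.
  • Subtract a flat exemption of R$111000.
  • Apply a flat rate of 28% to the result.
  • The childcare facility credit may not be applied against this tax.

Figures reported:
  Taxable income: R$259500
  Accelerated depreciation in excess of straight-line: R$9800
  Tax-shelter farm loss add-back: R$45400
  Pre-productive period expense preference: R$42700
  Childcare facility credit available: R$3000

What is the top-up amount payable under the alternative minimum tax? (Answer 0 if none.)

Alternative minimum tax:
  Adjusted income: R$259500 + R$9800 + R$45400 + R$42700 = R$357400
  Less exemption R$111000 → base R$246400
  R$246400 × 28% = R$68992

Mainline income levy:
  R$103000 × 12% = R$12360
  R$12000 × 24% = R$2880
  R$144500 × 32% = R$46240
  → R$61480
  Less childcare facility credit R$3000 → R$58480

Excess of alternative minimum tax over mainline income levy: R$68992 − R$58480 = R$10512.

R$10512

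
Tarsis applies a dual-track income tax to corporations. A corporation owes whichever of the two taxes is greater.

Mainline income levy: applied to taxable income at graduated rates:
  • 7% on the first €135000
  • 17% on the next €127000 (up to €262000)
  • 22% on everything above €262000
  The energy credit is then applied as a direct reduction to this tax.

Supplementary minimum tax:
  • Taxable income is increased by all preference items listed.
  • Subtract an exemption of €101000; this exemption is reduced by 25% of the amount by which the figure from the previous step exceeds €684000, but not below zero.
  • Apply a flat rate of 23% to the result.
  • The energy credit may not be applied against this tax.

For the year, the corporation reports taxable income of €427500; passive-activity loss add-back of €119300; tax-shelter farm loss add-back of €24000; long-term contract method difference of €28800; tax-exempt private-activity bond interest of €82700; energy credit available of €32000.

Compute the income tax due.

€133699

Mainline income levy:
  €135000 × 7% = €9450
  €127000 × 17% = €21590
  €165500 × 22% = €36410
  → €67450
  Less energy credit €32000 → €35450

Supplementary minimum tax:
  Adjusted income: €427500 + €119300 + €24000 + €28800 + €82700 = €682300
  Exemption: €682300 ≤ €684000, so full €101000 applies
  Base: €682300 − €101000 = €581300
  €581300 × 23% = €133699

€133699 > €35450, so the supplementary minimum tax is the binding amount.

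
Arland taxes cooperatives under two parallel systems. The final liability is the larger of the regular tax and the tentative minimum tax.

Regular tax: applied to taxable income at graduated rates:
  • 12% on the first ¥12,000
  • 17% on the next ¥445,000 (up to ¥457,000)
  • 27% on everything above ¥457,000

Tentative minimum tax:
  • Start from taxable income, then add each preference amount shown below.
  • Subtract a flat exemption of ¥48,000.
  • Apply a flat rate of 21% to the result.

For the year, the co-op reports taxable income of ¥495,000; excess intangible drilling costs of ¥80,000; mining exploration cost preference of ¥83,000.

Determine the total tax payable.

Tentative minimum tax:
  Adjusted income: ¥495,000 + ¥80,000 + ¥83,000 = ¥658,000
  Less exemption ¥48,000 → base ¥610,000
  ¥610,000 × 21% = ¥128,100

Regular tax:
  ¥12,000 × 12% = ¥1,440
  ¥445,000 × 17% = ¥75,650
  ¥38,000 × 27% = ¥10,260
  → ¥87,350

¥128,100 > ¥87,350, so the tentative minimum tax is the binding amount.

¥128,100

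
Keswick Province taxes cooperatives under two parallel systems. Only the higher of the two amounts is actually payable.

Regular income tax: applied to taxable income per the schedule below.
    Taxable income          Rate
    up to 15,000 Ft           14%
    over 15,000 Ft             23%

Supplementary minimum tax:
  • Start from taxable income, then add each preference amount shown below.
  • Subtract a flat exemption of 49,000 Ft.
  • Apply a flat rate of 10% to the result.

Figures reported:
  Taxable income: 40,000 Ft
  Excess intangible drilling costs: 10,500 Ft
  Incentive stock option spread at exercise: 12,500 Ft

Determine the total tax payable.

Supplementary minimum tax:
  Adjusted income: 40,000 Ft + 10,500 Ft + 12,500 Ft = 63,000 Ft
  Less exemption 49,000 Ft → base 14,000 Ft
  14,000 Ft × 10% = 1,400 Ft

Regular income tax:
  15,000 Ft × 14% = 2,100 Ft
  25,000 Ft × 23% = 5,750 Ft
  → 7,850 Ft

7,850 Ft > 1,400 Ft, so the regular income tax governs.

7,850 Ft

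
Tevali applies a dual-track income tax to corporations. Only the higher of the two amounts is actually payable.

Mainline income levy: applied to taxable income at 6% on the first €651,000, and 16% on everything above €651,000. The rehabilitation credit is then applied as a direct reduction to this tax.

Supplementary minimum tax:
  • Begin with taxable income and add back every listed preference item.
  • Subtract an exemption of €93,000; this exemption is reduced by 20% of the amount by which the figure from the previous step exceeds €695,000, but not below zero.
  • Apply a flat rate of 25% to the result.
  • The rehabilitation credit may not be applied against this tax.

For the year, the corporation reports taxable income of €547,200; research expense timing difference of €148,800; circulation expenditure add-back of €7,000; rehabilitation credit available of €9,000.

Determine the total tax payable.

€152,900

Supplementary minimum tax:
  Adjusted income: €547,200 + €148,800 + €7,000 = €703,000
  Exemption: €93,000 − 20% × (€703,000 − €695,000) = €93,000 − €1,600 = €91,400
  Base: €703,000 − €91,400 = €611,600
  €611,600 × 25% = €152,900

Mainline income levy:
  €547,200 × 6% = €32,832
  Less rehabilitation credit €9,000 → €23,832

€152,900 > €23,832, so the supplementary minimum tax is the binding amount.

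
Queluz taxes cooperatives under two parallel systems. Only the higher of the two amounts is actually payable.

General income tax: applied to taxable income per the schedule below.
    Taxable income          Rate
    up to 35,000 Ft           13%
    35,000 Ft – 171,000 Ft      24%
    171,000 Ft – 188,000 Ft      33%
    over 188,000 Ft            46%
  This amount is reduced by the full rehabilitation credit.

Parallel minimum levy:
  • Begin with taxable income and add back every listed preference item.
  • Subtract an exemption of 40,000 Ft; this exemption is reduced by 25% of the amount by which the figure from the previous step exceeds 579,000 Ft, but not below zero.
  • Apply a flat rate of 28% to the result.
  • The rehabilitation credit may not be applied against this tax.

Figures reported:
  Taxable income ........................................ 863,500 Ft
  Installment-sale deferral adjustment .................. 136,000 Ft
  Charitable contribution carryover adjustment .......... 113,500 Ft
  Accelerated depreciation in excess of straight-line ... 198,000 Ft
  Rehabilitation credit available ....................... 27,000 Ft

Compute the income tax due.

Parallel minimum levy:
  Adjusted income: 863,500 Ft + 136,000 Ft + 113,500 Ft + 198,000 Ft = 1,311,000 Ft
  Exemption: 25% × (1,311,000 Ft − 579,000 Ft) = 183,000 Ft ≥ 40,000 Ft, so the exemption is fully phased out
  Base: 1,311,000 Ft − 0 Ft = 1,311,000 Ft
  1,311,000 Ft × 28% = 367,080 Ft

General income tax:
  35,000 Ft × 13% = 4,550 Ft
  136,000 Ft × 24% = 32,640 Ft
  17,000 Ft × 33% = 5,610 Ft
  675,500 Ft × 46% = 310,730 Ft
  → 353,530 Ft
  Less rehabilitation credit 27,000 Ft → 326,530 Ft

367,080 Ft > 326,530 Ft, so the parallel minimum levy is the binding amount.

367,080 Ft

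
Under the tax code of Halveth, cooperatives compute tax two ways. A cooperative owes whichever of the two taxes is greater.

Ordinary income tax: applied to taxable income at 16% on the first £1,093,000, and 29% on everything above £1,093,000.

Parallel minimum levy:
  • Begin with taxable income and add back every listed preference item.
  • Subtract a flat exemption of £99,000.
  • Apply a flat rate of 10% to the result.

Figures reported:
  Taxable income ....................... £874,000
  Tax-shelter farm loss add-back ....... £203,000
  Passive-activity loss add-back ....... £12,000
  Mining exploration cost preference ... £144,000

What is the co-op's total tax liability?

£139,840

Parallel minimum levy:
  Adjusted income: £874,000 + £203,000 + £12,000 + £144,000 = £1,233,000
  Less exemption £99,000 → base £1,134,000
  £1,134,000 × 10% = £113,400

Ordinary income tax:
  £874,000 × 16% = £139,840

£139,840 > £113,400, so the ordinary income tax governs.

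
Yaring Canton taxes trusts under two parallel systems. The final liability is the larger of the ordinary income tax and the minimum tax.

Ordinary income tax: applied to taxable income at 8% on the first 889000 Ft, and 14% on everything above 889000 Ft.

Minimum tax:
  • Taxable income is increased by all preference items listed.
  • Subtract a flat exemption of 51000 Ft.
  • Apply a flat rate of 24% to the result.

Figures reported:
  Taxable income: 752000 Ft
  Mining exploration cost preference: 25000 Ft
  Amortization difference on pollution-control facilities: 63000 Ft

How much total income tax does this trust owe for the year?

Minimum tax:
  Adjusted income: 752000 Ft + 25000 Ft + 63000 Ft = 840000 Ft
  Less exemption 51000 Ft → base 789000 Ft
  789000 Ft × 24% = 189360 Ft

Ordinary income tax:
  752000 Ft × 8% = 60160 Ft

189360 Ft > 60160 Ft, so the minimum tax is the binding amount.

189360 Ft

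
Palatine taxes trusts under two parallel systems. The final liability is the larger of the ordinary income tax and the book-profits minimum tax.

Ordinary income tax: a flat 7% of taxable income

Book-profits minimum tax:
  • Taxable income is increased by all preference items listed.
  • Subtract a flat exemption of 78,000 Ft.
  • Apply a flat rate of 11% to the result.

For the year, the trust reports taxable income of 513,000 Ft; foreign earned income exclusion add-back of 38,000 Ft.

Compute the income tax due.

Ordinary income tax:
  513,000 Ft × 7% = 35,910 Ft

Book-profits minimum tax:
  Adjusted income: 513,000 Ft + 38,000 Ft = 551,000 Ft
  Less exemption 78,000 Ft → base 473,000 Ft
  473,000 Ft × 11% = 52,030 Ft

52,030 Ft > 35,910 Ft, so the book-profits minimum tax is the binding amount.

52,030 Ft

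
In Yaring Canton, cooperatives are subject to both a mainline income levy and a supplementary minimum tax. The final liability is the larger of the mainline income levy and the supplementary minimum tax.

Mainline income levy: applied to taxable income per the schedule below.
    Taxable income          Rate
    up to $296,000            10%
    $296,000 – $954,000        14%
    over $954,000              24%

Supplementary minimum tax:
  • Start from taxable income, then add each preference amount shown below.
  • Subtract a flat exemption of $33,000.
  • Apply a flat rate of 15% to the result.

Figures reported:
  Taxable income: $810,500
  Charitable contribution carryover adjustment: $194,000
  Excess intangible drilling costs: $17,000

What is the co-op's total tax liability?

$148,275

Mainline income levy:
  $296,000 × 10% = $29,600
  $514,500 × 14% = $72,030
  → $101,630

Supplementary minimum tax:
  Adjusted income: $810,500 + $194,000 + $17,000 = $1,021,500
  Less exemption $33,000 → base $988,500
  $988,500 × 15% = $148,275

$148,275 > $101,630, so the supplementary minimum tax is the binding amount.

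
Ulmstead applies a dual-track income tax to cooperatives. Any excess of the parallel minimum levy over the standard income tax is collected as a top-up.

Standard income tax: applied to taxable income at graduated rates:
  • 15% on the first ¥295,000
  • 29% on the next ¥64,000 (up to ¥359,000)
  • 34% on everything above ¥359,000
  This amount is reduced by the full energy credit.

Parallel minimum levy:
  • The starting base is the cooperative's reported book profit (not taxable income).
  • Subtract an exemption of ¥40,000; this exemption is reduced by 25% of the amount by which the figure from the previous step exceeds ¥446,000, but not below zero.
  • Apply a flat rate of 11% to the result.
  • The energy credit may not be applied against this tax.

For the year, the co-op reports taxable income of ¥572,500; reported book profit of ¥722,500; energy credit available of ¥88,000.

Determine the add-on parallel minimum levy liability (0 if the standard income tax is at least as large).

¥32,075

Parallel minimum levy:
  Base (reported book profit): ¥722,500
  Exemption: 25% × (¥722,500 − ¥446,000) = ¥69,125 ≥ ¥40,000, so the exemption is fully phased out
  Base: ¥722,500 − ¥0 = ¥722,500
  ¥722,500 × 11% = ¥79,475

Standard income tax:
  ¥295,000 × 15% = ¥44,250
  ¥64,000 × 29% = ¥18,560
  ¥213,500 × 34% = ¥72,590
  → ¥135,400
  Less energy credit ¥88,000 → ¥47,400

Excess of parallel minimum levy over standard income tax: ¥79,475 − ¥47,400 = ¥32,075.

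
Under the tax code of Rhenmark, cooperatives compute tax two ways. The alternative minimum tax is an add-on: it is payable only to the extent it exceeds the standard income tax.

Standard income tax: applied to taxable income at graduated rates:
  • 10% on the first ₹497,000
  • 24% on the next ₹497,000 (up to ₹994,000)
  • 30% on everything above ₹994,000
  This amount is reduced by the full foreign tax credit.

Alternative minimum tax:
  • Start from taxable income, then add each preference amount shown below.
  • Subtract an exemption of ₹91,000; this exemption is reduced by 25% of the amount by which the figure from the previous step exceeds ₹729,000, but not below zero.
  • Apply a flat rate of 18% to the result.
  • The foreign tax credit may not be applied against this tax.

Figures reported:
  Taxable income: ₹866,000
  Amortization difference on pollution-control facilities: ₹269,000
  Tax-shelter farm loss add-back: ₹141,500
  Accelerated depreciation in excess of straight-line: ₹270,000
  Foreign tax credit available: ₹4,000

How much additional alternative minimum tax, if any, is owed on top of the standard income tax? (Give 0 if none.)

₹144,110

Alternative minimum tax:
  Adjusted income: ₹866,000 + ₹269,000 + ₹141,500 + ₹270,000 = ₹1,546,500
  Exemption: 25% × (₹1,546,500 − ₹729,000) = ₹204,375 ≥ ₹91,000, so the exemption is fully phased out
  Base: ₹1,546,500 − ₹0 = ₹1,546,500
  ₹1,546,500 × 18% = ₹278,370

Standard income tax:
  ₹497,000 × 10% = ₹49,700
  ₹369,000 × 24% = ₹88,560
  → ₹138,260
  Less foreign tax credit ₹4,000 → ₹134,260

Excess of alternative minimum tax over standard income tax: ₹278,370 − ₹134,260 = ₹144,110.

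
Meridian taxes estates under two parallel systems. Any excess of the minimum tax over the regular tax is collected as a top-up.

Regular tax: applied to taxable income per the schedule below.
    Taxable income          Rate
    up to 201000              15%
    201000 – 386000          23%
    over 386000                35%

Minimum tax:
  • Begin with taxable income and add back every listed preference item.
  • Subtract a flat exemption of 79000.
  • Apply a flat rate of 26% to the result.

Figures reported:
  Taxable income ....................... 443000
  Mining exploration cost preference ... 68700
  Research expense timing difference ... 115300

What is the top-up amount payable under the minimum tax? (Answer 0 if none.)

49830

Regular tax:
  201000 × 15% = 30150
  185000 × 23% = 42550
  57000 × 35% = 19950
  → 92650

Minimum tax:
  Adjusted income: 443000 + 68700 + 115300 = 627000
  Less exemption 79000 → base 548000
  548000 × 26% = 142480

Excess of minimum tax over regular tax: 142480 − 92650 = 49830.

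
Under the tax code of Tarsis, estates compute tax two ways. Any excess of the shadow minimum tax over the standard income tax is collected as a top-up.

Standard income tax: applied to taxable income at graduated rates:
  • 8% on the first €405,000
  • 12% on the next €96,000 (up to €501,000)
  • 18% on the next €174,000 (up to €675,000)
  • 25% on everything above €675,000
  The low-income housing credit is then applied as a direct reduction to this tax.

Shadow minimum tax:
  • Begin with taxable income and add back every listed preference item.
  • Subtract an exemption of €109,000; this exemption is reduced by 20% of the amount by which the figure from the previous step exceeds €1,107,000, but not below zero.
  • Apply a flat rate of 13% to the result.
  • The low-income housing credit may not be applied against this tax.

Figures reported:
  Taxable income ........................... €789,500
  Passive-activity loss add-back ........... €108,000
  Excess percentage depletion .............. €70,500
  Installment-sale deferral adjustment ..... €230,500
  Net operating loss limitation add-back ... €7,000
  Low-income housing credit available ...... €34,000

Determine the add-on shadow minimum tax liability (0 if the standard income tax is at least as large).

€75,241

Shadow minimum tax:
  Adjusted income: €789,500 + €108,000 + €70,500 + €230,500 + €7,000 = €1,205,500
  Exemption: €109,000 − 20% × (€1,205,500 − €1,107,000) = €109,000 − €19,700 = €89,300
  Base: €1,205,500 − €89,300 = €1,116,200
  €1,116,200 × 13% = €145,106

Standard income tax:
  €405,000 × 8% = €32,400
  €96,000 × 12% = €11,520
  €174,000 × 18% = €31,320
  €114,500 × 25% = €28,625
  → €103,865
  Less low-income housing credit €34,000 → €69,865

Excess of shadow minimum tax over standard income tax: €145,106 − €69,865 = €75,241.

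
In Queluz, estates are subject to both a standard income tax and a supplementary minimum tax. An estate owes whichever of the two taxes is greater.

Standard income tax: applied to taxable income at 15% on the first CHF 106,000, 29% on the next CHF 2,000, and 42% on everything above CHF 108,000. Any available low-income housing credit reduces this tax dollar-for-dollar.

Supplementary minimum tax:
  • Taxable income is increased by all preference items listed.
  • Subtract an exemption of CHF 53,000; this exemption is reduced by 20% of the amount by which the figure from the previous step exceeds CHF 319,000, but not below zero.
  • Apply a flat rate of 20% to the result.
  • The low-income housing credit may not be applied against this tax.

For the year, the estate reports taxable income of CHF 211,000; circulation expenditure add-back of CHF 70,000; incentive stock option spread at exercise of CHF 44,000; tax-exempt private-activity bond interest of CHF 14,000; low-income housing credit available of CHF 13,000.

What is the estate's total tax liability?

Standard income tax:
  CHF 106,000 × 15% = CHF 15,900
  CHF 2,000 × 29% = CHF 580
  CHF 103,000 × 42% = CHF 43,260
  → CHF 59,740
  Less low-income housing credit CHF 13,000 → CHF 46,740

Supplementary minimum tax:
  Adjusted income: CHF 211,000 + CHF 70,000 + CHF 44,000 + CHF 14,000 = CHF 339,000
  Exemption: CHF 53,000 − 20% × (CHF 339,000 − CHF 319,000) = CHF 53,000 − CHF 4,000 = CHF 49,000
  Base: CHF 339,000 − CHF 49,000 = CHF 290,000
  CHF 290,000 × 20% = CHF 58,000

CHF 58,000 > CHF 46,740, so the supplementary minimum tax is the binding amount.

CHF 58,000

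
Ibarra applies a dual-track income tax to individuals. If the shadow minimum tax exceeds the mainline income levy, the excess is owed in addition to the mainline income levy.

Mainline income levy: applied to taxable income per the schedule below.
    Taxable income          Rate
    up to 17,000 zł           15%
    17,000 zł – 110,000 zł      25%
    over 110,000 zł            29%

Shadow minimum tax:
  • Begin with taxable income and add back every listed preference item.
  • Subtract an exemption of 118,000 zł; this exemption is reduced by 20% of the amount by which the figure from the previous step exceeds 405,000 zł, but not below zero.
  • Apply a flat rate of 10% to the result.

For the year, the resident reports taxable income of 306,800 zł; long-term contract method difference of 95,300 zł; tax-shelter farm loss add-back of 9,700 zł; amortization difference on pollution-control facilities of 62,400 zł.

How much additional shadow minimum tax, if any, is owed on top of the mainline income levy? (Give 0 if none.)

Shadow minimum tax:
  Adjusted income: 306,800 zł + 95,300 zł + 9,700 zł + 62,400 zł = 474,200 zł
  Exemption: 118,000 zł − 20% × (474,200 zł − 405,000 zł) = 118,000 zł − 13,840 zł = 104,160 zł
  Base: 474,200 zł − 104,160 zł = 370,040 zł
  370,040 zł × 10% = 37,004 zł

Mainline income levy:
  17,000 zł × 15% = 2,550 zł
  93,000 zł × 25% = 23,250 zł
  196,800 zł × 29% = 57,072 zł
  → 82,872 zł

37,004 zł ≤ 82,872 zł, so no add-on is due.

0 zł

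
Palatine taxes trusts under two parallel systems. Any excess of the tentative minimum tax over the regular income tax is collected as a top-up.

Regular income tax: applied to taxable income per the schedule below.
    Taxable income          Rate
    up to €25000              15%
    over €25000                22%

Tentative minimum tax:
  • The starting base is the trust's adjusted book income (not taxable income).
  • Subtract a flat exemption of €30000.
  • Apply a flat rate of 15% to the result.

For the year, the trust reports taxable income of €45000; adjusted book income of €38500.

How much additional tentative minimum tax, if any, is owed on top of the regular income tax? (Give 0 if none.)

€0

Regular income tax:
  €25000 × 15% = €3750
  €20000 × 22% = €4400
  → €8150

Tentative minimum tax:
  Base (adjusted book income): €38500
  Less exemption €30000 → base €8500
  €8500 × 15% = €1275

€1275 ≤ €8150, so no add-on is due.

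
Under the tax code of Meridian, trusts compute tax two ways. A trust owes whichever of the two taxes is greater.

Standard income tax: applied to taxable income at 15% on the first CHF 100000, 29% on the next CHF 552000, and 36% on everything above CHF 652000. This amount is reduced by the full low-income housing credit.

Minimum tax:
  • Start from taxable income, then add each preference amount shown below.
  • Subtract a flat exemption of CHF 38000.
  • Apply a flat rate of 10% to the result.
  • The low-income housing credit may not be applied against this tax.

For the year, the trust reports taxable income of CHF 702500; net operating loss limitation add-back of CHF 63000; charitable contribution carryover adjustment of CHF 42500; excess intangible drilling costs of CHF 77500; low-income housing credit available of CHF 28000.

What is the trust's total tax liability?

Minimum tax:
  Adjusted income: CHF 702500 + CHF 63000 + CHF 42500 + CHF 77500 = CHF 885500
  Less exemption CHF 38000 → base CHF 847500
  CHF 847500 × 10% = CHF 84750

Standard income tax:
  CHF 100000 × 15% = CHF 15000
  CHF 552000 × 29% = CHF 160080
  CHF 50500 × 36% = CHF 18180
  → CHF 193260
  Less low-income housing credit CHF 28000 → CHF 165260

CHF 165260 > CHF 84750, so the standard income tax governs.

CHF 165260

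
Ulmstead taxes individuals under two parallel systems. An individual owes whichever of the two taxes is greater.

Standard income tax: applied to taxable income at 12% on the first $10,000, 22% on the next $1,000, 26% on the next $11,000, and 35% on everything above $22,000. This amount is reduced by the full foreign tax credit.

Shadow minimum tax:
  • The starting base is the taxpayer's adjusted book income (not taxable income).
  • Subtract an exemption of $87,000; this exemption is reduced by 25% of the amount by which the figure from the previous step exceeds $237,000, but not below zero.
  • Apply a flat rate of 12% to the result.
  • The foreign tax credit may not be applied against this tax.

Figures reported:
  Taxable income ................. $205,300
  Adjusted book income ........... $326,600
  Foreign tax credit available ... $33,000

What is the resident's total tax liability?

Shadow minimum tax:
  Base (adjusted book income): $326,600
  Exemption: $87,000 − 25% × ($326,600 − $237,000) = $87,000 − $22,400 = $64,600
  Base: $326,600 − $64,600 = $262,000
  $262,000 × 12% = $31,440

Standard income tax:
  $10,000 × 12% = $1,200
  $1,000 × 22% = $220
  $11,000 × 26% = $2,860
  $183,300 × 35% = $64,155
  → $68,435
  Less foreign tax credit $33,000 → $35,435

$35,435 > $31,440, so the standard income tax governs.

$35,435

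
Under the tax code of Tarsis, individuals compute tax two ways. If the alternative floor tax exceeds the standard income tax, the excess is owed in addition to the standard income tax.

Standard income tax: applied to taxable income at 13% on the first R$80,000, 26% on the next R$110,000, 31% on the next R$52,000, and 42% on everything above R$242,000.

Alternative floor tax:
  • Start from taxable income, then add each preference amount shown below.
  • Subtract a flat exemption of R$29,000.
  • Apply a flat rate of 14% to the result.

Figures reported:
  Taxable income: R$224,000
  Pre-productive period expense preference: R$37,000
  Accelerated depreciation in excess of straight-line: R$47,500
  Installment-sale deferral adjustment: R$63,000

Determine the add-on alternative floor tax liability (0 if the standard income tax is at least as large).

R$0

Alternative floor tax:
  Adjusted income: R$224,000 + R$37,000 + R$47,500 + R$63,000 = R$371,500
  Less exemption R$29,000 → base R$342,500
  R$342,500 × 14% = R$47,950

Standard income tax:
  R$80,000 × 13% = R$10,400
  R$110,000 × 26% = R$28,600
  R$34,000 × 31% = R$10,540
  → R$49,540

R$47,950 ≤ R$49,540, so no add-on is due.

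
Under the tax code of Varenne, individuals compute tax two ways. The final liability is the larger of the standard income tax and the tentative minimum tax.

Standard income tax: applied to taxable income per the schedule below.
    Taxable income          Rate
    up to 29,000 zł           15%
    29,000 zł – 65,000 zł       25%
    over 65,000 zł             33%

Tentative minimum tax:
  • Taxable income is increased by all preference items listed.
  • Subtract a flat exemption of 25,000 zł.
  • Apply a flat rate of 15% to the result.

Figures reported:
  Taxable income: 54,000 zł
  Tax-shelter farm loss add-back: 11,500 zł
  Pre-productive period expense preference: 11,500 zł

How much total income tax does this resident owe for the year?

10,600 zł

Standard income tax:
  29,000 zł × 15% = 4,350 zł
  25,000 zł × 25% = 6,250 zł
  → 10,600 zł

Tentative minimum tax:
  Adjusted income: 54,000 zł + 11,500 zł + 11,500 zł = 77,000 zł
  Less exemption 25,000 zł → base 52,000 zł
  52,000 zł × 15% = 7,800 zł

10,600 zł > 7,800 zł, so the standard income tax governs.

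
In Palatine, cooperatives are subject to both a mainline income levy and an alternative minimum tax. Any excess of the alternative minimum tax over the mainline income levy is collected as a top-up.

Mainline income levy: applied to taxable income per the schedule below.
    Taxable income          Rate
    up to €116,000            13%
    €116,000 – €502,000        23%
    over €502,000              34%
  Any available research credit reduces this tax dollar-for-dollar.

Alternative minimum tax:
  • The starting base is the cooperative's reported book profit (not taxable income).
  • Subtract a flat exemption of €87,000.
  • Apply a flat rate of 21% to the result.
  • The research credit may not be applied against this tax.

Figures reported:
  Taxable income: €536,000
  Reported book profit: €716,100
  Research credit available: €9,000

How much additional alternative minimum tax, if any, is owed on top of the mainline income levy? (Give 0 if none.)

€25,691

Alternative minimum tax:
  Base (reported book profit): €716,100
  Less exemption €87,000 → base €629,100
  €629,100 × 21% = €132,111

Mainline income levy:
  €116,000 × 13% = €15,080
  €386,000 × 23% = €88,780
  €34,000 × 34% = €11,560
  → €115,420
  Less research credit €9,000 → €106,420

Excess of alternative minimum tax over mainline income levy: €132,111 − €106,420 = €25,691.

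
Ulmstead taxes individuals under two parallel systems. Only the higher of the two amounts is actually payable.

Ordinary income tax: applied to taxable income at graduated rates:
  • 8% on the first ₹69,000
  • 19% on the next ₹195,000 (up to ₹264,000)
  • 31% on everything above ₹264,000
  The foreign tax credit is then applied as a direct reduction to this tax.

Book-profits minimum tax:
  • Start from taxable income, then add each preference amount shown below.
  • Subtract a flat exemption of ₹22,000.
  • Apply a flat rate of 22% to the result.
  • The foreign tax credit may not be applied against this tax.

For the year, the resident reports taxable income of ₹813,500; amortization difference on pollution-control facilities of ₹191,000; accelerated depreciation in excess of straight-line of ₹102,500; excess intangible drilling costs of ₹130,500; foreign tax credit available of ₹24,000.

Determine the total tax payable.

Ordinary income tax:
  ₹69,000 × 8% = ₹5,520
  ₹195,000 × 19% = ₹37,050
  ₹549,500 × 31% = ₹170,345
  → ₹212,915
  Less foreign tax credit ₹24,000 → ₹188,915

Book-profits minimum tax:
  Adjusted income: ₹813,500 + ₹191,000 + ₹102,500 + ₹130,500 = ₹1,237,500
  Less exemption ₹22,000 → base ₹1,215,500
  ₹1,215,500 × 22% = ₹267,410

₹267,410 > ₹188,915, so the book-profits minimum tax is the binding amount.

₹267,410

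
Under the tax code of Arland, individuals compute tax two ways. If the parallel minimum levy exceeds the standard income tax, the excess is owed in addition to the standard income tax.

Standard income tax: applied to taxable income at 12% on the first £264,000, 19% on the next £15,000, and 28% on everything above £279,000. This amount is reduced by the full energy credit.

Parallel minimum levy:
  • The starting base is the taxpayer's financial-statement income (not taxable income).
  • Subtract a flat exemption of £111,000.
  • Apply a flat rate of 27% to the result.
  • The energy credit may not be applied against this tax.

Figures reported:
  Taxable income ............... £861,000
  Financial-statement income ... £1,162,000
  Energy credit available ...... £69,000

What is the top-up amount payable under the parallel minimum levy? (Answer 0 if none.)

Standard income tax:
  £264,000 × 12% = £31,680
  £15,000 × 19% = £2,850
  £582,000 × 28% = £162,960
  → £197,490
  Less energy credit £69,000 → £128,490

Parallel minimum levy:
  Base (financial-statement income): £1,162,000
  Less exemption £111,000 → base £1,051,000
  £1,051,000 × 27% = £283,770

Excess of parallel minimum levy over standard income tax: £283,770 − £128,490 = £155,280.

£155,280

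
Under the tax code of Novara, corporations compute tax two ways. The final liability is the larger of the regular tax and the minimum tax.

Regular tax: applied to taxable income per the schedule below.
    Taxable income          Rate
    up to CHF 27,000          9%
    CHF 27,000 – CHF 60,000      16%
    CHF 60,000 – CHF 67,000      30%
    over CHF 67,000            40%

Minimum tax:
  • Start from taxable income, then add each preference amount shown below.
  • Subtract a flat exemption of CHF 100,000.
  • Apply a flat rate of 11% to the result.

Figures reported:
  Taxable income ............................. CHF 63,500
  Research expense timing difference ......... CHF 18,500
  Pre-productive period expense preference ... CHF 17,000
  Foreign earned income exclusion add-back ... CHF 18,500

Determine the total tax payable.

CHF 8,760

Regular tax:
  CHF 27,000 × 9% = CHF 2,430
  CHF 33,000 × 16% = CHF 5,280
  CHF 3,500 × 30% = CHF 1,050
  → CHF 8,760

Minimum tax:
  Adjusted income: CHF 63,500 + CHF 18,500 + CHF 17,000 + CHF 18,500 = CHF 117,500
  Less exemption CHF 100,000 → base CHF 17,500
  CHF 17,500 × 11% = CHF 1,925

CHF 8,760 > CHF 1,925, so the regular tax governs.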